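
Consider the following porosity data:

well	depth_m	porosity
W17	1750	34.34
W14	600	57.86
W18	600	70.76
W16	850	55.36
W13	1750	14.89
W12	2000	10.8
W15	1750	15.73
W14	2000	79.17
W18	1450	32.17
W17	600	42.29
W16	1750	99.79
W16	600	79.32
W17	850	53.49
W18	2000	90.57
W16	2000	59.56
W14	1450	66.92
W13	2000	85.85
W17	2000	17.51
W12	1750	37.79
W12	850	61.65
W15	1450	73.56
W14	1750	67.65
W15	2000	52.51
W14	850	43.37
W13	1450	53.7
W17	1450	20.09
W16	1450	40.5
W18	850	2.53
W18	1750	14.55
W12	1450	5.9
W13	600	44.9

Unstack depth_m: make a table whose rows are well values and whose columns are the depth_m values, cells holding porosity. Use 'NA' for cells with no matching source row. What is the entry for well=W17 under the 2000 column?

17.51

The long row with well=W17, depth_m=2000 has porosity=17.51.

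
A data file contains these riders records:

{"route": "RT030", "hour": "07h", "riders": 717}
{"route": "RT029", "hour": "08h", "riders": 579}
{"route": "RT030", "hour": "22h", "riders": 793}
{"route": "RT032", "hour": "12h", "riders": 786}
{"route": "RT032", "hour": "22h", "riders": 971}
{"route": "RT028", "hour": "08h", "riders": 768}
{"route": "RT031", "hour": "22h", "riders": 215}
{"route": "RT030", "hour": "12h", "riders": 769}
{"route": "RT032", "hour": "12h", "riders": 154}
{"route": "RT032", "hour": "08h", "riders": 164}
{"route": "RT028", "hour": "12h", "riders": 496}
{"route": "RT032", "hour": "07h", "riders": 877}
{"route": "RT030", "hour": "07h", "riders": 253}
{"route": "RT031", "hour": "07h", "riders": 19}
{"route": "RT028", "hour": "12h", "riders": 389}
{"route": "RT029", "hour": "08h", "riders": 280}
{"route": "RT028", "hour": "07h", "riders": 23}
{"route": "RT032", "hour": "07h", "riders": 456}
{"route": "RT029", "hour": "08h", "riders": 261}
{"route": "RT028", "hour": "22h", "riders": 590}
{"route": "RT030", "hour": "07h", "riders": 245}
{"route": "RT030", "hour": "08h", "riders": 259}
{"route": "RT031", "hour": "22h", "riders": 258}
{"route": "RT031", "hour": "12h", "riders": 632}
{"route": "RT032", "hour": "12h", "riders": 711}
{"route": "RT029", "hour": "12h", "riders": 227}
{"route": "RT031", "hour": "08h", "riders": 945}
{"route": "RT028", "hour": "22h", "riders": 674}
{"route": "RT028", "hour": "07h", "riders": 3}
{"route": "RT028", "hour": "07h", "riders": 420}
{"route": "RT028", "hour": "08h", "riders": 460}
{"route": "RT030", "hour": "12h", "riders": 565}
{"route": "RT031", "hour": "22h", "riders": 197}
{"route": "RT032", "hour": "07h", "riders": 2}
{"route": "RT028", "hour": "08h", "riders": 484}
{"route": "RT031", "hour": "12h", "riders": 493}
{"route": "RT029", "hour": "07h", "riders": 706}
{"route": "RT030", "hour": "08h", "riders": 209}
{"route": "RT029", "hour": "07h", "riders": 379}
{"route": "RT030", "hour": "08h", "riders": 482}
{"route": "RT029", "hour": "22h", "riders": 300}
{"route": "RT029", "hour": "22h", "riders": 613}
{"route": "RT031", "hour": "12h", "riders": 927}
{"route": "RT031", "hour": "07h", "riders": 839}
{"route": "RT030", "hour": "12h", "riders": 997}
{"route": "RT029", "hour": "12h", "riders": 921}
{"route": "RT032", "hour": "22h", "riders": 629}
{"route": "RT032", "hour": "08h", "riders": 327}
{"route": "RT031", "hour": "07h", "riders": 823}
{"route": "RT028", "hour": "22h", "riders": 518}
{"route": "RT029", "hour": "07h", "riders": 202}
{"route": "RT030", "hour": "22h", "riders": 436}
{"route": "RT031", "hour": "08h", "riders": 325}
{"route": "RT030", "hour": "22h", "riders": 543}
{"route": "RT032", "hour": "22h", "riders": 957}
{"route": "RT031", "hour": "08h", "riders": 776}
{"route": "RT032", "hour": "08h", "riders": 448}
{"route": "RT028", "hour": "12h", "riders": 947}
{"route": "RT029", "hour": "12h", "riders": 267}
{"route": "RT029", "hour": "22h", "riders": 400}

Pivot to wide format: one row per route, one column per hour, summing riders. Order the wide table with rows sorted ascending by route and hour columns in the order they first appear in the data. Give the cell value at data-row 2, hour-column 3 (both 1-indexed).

With rows sorted ascending by route, row 2 is route=RT029. hour columns in first-appearance order: 07h, 08h, 22h, 12h; column 3 is 22h.
Long rows with route=RT029, hour=22h: 300 + 613 + 400 = 1313.

1313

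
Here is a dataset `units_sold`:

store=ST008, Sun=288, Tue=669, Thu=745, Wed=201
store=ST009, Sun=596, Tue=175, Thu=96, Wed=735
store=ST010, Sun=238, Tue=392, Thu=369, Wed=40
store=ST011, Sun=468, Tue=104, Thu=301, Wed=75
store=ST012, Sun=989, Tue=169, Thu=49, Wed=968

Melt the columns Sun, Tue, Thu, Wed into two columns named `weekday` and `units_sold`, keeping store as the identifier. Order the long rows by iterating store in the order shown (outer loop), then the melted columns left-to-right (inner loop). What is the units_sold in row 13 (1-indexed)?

468

20 rows total (5 × 4). Row 13: index ⌊(13-1)/4⌋ = 3 into store → ST011; (13-1) mod 4 = 0 into the melted columns → Sun.
So row 13 is (ST011, Sun, 468); units_sold = 468.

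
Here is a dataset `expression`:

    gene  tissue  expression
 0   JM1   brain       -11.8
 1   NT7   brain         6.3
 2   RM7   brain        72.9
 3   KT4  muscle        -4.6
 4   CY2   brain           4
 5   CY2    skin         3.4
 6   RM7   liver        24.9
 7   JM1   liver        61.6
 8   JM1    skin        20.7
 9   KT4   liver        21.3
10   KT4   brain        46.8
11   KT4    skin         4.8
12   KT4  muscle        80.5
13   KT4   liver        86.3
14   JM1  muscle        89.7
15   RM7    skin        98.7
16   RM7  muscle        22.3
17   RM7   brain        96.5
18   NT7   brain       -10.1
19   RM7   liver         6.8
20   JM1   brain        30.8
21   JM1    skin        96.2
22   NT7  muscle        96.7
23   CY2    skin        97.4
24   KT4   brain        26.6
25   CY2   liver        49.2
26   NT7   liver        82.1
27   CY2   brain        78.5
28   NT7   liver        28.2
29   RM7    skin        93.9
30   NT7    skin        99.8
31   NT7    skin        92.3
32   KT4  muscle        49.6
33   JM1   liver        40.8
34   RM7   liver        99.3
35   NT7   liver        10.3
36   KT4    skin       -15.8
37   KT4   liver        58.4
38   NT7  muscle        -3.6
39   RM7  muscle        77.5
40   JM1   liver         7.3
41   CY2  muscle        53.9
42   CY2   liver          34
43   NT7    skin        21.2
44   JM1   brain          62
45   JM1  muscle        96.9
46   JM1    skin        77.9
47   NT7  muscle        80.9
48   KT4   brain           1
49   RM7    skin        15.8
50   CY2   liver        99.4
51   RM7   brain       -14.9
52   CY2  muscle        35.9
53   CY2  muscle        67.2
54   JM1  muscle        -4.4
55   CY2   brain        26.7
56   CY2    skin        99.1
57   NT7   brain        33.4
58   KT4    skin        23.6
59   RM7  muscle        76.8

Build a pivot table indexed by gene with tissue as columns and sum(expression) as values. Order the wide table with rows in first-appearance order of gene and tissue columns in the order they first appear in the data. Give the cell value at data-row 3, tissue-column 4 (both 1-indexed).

131

With rows in first-appearance order of gene, row 3 is gene=RM7. tissue columns in first-appearance order: brain, muscle, skin, liver; column 4 is liver.
Long rows with gene=RM7, tissue=liver: 24.9 + 6.8 + 99.3 = 131.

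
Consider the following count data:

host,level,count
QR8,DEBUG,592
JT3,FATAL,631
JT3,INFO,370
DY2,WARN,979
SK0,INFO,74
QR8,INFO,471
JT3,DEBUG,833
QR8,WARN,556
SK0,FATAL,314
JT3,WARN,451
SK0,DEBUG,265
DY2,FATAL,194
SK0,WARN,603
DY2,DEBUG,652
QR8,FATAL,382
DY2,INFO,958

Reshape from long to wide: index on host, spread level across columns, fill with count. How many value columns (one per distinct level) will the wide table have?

4

4 distinct level values: DEBUG, FATAL, WARN, INFO.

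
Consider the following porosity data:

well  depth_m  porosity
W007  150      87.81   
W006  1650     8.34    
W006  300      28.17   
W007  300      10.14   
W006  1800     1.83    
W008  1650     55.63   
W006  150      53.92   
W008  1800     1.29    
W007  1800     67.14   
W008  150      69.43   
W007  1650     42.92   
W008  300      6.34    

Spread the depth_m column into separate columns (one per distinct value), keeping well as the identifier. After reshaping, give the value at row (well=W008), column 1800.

1.29

Wide layout: rows indexed by well, columns are the 4 distinct depth_m values (150, 1650, 300, 1800).
Cell (well=W008, depth_m=1800) draws from the long row where well=W008 and depth_m=1800, which has porosity=1.29.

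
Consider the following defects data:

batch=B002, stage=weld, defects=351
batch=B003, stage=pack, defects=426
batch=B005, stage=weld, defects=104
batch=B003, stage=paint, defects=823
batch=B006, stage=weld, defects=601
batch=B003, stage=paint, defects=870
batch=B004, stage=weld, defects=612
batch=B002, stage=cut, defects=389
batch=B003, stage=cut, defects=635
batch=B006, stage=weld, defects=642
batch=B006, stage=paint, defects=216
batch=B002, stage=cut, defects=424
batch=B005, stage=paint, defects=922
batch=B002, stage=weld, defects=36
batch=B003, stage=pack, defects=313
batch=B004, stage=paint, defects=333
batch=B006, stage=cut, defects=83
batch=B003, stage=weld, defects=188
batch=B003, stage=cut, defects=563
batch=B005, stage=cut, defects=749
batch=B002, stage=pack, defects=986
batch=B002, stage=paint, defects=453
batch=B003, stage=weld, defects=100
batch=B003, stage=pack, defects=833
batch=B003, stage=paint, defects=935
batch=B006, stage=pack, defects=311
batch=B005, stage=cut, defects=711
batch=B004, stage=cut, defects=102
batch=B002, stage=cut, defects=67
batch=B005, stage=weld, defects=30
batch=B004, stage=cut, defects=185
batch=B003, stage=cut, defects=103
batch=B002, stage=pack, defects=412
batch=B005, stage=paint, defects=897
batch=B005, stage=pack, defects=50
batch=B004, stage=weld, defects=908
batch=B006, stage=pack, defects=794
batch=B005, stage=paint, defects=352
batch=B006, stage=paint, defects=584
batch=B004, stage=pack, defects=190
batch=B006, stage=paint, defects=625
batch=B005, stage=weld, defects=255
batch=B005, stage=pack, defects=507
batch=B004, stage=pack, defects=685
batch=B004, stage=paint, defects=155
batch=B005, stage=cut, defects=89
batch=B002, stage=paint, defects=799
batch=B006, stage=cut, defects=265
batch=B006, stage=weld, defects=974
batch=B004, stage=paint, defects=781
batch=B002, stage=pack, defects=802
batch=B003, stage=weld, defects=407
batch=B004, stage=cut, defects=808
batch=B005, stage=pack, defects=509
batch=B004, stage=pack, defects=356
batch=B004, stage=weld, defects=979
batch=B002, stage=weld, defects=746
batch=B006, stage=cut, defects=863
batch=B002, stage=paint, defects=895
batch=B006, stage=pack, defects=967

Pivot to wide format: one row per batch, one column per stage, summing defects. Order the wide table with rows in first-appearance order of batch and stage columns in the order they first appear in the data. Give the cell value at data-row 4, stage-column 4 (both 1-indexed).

1211

With rows in first-appearance order of batch, row 4 is batch=B006. stage columns in first-appearance order: weld, pack, paint, cut; column 4 is cut.
Long rows with batch=B006, stage=cut: 83 + 265 + 863 = 1211.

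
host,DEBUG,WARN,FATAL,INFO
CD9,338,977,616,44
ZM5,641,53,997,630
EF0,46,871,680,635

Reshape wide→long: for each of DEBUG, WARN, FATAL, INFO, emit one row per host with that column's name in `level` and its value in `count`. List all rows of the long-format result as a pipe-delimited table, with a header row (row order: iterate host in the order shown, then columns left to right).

Each (host, column) pair becomes one row: 3 × 4 = 12 rows.
For example, (CD9, DEBUG) → count=338.

| host | level | count |
| CD9 | DEBUG | 338 |
| CD9 | WARN | 977 |
| CD9 | FATAL | 616 |
| CD9 | INFO | 44 |
| ZM5 | DEBUG | 641 |
| ZM5 | WARN | 53 |
| ZM5 | FATAL | 997 |
| ZM5 | INFO | 630 |
| EF0 | DEBUG | 46 |
| EF0 | WARN | 871 |
| EF0 | FATAL | 680 |
| EF0 | INFO | 635 |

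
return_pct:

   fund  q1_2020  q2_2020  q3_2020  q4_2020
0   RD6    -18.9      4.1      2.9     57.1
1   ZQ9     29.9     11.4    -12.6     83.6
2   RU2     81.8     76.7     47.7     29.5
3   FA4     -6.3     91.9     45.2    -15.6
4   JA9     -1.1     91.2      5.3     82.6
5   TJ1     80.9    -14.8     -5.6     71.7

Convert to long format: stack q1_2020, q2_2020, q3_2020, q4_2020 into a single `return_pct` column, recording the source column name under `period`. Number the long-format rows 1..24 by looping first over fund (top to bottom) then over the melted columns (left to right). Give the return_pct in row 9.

24 rows total (6 × 4). Row 9: index ⌊(9-1)/4⌋ = 2 into fund → RU2; (9-1) mod 4 = 0 into the melted columns → q1_2020.
So row 9 is (RU2, q1_2020, 81.8); return_pct = 81.8.

81.8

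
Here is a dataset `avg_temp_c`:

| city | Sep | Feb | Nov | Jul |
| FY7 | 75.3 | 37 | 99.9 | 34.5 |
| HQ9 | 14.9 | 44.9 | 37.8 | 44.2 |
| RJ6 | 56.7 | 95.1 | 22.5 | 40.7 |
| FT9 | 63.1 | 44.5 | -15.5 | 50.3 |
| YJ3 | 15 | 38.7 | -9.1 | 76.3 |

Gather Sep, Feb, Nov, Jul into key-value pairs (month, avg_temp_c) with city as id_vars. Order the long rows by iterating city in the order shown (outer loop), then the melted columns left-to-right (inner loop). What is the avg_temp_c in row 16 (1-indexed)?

20 rows total (5 × 4). Row 16: index ⌊(16-1)/4⌋ = 3 into city → FT9; (16-1) mod 4 = 3 into the melted columns → Jul.
So row 16 is (FT9, Jul, 50.3); avg_temp_c = 50.3.

50.3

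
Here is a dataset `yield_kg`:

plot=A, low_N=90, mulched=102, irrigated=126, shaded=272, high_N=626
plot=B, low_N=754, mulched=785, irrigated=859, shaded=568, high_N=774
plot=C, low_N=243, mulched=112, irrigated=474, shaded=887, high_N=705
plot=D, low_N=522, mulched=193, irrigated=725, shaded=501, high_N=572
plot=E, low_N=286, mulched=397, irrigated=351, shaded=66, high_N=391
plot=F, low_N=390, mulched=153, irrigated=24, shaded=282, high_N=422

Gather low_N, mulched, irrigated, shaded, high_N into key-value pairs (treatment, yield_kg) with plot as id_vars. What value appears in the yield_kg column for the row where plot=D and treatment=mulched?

Unpivoting turns each (plot, wide-column) pair into one long row.
The wide cell at row D, column mulched holds 193, so the long row (D, mulched) has yield_kg=193.

193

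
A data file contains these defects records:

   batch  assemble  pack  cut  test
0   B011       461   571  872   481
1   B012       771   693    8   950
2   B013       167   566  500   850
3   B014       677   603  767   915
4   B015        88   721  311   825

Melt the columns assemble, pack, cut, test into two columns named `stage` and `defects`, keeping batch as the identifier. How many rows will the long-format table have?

20

5 batch values × 4 melted columns = 20 rows.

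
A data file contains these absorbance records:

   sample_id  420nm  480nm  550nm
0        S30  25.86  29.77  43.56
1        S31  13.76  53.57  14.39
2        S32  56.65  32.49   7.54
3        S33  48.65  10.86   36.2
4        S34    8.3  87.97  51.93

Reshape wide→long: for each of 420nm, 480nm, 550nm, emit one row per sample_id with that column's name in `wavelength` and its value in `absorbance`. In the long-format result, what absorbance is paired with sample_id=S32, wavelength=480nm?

Unpivoting turns each (sample_id, wide-column) pair into one long row.
The wide cell at row S32, column 480nm holds 32.49, so the long row (S32, 480nm) has absorbance=32.49.

32.49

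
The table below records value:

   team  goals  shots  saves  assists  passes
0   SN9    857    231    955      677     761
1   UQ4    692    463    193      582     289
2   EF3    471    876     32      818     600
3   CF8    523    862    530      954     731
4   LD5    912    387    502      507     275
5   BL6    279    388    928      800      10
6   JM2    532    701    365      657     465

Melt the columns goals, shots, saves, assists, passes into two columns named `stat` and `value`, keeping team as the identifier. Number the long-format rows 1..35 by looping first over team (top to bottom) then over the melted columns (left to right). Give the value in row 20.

731

35 rows total (7 × 5). Row 20: index ⌊(20-1)/5⌋ = 3 into team → CF8; (20-1) mod 5 = 4 into the melted columns → passes.
So row 20 is (CF8, passes, 731); value = 731.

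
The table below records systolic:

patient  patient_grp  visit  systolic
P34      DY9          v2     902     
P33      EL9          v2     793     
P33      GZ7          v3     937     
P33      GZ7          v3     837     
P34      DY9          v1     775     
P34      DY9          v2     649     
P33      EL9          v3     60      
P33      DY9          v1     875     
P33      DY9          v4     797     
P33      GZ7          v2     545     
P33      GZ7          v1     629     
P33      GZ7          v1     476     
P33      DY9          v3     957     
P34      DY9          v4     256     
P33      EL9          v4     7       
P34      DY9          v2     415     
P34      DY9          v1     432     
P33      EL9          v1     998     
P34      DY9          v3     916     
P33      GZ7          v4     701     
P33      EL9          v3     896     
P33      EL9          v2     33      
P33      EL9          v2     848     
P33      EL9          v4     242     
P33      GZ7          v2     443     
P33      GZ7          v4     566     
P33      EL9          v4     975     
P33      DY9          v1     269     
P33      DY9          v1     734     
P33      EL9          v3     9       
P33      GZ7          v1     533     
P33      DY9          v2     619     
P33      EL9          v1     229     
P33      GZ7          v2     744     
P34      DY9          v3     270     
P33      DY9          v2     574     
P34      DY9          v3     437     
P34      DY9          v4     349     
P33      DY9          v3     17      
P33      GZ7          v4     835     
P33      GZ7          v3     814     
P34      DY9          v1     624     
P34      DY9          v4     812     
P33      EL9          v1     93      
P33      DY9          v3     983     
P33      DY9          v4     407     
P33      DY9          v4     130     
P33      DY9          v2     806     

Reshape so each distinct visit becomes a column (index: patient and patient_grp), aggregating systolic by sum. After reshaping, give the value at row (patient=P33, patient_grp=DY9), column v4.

1334

Rows with patient=P33, patient_grp=DY9 and visit=v4: systolic values are 797, 407, 130.
797 + 407 + 130 = 1334.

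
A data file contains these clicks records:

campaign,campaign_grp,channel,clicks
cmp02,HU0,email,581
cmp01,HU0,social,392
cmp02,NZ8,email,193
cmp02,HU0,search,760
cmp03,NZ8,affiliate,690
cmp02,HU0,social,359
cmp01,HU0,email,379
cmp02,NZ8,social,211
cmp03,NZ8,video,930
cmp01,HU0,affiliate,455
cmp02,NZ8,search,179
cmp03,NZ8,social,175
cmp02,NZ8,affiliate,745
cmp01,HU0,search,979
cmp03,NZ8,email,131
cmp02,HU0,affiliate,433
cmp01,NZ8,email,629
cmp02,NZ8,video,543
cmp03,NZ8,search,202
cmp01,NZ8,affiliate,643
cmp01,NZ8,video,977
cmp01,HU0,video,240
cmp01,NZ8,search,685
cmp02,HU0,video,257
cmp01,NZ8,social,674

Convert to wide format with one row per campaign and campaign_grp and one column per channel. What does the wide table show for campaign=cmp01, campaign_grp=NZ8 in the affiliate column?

643

Wide layout: rows indexed by campaign and campaign_grp, columns are the 5 distinct channel values (email, social, search, affiliate, video).
Cell (campaign=cmp01, campaign_grp=NZ8, channel=affiliate) draws from the long row where campaign=cmp01, campaign_grp=NZ8 and channel=affiliate, which has clicks=643.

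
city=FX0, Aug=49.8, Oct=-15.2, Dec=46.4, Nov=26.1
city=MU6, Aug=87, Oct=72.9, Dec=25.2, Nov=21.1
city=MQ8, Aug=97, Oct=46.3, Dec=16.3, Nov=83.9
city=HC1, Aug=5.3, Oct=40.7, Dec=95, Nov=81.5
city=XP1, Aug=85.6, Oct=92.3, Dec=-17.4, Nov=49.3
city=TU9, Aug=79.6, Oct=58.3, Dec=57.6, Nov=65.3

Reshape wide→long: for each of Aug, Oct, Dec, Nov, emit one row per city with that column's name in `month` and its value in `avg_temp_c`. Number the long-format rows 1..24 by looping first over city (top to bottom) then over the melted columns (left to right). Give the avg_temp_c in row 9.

97

24 rows total (6 × 4). Row 9: index ⌊(9-1)/4⌋ = 2 into city → MQ8; (9-1) mod 4 = 0 into the melted columns → Aug.
So row 9 is (MQ8, Aug, 97); avg_temp_c = 97.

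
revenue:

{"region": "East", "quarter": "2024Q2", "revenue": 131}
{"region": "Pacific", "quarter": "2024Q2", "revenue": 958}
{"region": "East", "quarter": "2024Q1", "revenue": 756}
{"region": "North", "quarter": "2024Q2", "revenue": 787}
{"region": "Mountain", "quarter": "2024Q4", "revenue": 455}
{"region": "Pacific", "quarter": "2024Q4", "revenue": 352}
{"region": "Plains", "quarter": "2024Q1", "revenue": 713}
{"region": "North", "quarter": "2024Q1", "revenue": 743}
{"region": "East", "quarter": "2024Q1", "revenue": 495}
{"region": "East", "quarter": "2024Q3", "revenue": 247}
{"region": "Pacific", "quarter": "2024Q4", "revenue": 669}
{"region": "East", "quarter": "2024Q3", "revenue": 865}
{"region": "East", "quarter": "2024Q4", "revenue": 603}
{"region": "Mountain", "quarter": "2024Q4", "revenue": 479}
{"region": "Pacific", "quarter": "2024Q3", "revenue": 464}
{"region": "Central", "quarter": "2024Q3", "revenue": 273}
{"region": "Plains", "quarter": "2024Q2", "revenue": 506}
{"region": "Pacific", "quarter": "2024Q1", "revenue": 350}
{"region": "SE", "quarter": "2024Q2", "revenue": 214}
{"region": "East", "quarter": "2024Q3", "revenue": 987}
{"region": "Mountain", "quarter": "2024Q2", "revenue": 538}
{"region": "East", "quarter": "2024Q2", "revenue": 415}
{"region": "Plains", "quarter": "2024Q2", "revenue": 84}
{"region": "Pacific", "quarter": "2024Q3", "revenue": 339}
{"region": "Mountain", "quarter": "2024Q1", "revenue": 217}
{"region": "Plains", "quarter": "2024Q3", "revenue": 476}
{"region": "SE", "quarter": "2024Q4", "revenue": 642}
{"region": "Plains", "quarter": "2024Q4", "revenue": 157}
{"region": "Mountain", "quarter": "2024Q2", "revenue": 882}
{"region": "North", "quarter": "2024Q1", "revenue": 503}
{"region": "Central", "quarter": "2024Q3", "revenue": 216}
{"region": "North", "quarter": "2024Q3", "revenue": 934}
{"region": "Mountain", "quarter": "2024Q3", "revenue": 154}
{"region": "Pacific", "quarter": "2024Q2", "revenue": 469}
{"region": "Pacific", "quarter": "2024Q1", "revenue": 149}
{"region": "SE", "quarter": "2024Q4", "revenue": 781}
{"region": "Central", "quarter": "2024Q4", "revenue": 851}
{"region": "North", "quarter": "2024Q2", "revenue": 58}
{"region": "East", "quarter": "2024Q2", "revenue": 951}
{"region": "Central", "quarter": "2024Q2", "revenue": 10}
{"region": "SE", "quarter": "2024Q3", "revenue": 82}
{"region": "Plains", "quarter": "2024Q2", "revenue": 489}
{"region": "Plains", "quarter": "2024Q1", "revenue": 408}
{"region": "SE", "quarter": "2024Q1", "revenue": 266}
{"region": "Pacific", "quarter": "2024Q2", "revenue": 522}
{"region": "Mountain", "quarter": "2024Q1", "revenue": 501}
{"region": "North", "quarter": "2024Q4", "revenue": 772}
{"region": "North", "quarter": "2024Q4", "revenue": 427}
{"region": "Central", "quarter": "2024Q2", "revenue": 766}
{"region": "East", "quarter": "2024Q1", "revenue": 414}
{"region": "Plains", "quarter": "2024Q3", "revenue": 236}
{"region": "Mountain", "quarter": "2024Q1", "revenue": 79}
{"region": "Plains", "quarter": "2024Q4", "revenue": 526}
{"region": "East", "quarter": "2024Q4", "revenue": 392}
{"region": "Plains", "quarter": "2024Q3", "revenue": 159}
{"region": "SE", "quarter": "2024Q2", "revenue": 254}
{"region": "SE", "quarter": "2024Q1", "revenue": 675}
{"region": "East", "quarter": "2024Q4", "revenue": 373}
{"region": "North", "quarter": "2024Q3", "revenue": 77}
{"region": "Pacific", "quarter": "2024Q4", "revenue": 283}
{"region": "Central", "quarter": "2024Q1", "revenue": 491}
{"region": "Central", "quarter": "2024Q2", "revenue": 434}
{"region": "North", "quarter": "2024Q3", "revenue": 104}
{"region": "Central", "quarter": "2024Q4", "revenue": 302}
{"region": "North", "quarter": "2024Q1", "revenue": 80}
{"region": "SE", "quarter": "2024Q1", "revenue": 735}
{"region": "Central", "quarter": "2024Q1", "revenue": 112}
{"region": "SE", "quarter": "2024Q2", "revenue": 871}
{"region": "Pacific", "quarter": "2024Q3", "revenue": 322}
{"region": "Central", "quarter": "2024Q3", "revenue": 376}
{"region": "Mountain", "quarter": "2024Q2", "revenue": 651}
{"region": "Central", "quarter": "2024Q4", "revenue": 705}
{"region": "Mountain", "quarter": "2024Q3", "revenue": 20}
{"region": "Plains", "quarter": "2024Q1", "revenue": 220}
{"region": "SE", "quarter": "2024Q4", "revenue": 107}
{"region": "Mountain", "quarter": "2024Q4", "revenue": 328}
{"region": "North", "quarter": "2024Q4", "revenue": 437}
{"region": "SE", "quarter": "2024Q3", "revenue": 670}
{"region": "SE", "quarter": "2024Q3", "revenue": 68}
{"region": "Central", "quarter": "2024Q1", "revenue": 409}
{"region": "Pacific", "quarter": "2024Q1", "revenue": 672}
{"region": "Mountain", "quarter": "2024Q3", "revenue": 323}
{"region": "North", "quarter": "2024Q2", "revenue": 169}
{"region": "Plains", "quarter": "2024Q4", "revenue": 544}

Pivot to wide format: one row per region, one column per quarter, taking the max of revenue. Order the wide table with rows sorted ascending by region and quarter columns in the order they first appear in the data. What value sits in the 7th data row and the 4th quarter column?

With rows sorted ascending by region, row 7 is region=SE. quarter columns in first-appearance order: 2024Q2, 2024Q1, 2024Q4, 2024Q3; column 4 is 2024Q3.
Long rows with region=SE, quarter=2024Q3: max(82, 670, 68) = 670.

670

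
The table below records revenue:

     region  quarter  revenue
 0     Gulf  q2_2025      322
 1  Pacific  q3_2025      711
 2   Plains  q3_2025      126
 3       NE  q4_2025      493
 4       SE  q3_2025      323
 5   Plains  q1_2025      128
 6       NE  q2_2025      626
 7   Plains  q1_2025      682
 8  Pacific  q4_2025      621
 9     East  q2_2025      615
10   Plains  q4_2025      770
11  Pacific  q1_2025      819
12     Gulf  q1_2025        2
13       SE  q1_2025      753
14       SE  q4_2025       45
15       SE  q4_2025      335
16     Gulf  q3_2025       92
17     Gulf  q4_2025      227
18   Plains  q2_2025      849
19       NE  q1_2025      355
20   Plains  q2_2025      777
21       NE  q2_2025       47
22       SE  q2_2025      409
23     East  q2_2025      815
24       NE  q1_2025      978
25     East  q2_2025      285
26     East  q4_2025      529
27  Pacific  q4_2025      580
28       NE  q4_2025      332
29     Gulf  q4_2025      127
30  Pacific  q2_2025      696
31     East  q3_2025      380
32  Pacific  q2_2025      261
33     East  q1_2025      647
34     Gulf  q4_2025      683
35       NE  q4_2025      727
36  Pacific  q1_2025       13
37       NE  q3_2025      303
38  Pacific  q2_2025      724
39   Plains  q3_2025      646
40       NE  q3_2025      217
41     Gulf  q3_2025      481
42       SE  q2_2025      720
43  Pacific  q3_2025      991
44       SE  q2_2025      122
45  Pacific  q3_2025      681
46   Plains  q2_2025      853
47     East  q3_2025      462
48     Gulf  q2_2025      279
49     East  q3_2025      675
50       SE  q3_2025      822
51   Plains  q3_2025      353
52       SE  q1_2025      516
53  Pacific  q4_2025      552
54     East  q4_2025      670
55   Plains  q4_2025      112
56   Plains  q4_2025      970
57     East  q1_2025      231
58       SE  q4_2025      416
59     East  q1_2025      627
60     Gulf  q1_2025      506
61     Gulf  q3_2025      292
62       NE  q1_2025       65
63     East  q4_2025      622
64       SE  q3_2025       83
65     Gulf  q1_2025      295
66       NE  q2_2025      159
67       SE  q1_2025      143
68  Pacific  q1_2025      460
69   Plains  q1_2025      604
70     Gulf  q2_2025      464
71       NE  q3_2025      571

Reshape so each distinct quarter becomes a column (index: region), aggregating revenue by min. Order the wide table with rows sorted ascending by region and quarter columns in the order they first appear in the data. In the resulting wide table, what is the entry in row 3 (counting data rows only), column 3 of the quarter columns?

332

With rows sorted ascending by region, row 3 is region=NE. quarter columns in first-appearance order: q2_2025, q3_2025, q4_2025, q1_2025; column 3 is q4_2025.
Long rows with region=NE, quarter=q4_2025: min(493, 332, 727) = 332.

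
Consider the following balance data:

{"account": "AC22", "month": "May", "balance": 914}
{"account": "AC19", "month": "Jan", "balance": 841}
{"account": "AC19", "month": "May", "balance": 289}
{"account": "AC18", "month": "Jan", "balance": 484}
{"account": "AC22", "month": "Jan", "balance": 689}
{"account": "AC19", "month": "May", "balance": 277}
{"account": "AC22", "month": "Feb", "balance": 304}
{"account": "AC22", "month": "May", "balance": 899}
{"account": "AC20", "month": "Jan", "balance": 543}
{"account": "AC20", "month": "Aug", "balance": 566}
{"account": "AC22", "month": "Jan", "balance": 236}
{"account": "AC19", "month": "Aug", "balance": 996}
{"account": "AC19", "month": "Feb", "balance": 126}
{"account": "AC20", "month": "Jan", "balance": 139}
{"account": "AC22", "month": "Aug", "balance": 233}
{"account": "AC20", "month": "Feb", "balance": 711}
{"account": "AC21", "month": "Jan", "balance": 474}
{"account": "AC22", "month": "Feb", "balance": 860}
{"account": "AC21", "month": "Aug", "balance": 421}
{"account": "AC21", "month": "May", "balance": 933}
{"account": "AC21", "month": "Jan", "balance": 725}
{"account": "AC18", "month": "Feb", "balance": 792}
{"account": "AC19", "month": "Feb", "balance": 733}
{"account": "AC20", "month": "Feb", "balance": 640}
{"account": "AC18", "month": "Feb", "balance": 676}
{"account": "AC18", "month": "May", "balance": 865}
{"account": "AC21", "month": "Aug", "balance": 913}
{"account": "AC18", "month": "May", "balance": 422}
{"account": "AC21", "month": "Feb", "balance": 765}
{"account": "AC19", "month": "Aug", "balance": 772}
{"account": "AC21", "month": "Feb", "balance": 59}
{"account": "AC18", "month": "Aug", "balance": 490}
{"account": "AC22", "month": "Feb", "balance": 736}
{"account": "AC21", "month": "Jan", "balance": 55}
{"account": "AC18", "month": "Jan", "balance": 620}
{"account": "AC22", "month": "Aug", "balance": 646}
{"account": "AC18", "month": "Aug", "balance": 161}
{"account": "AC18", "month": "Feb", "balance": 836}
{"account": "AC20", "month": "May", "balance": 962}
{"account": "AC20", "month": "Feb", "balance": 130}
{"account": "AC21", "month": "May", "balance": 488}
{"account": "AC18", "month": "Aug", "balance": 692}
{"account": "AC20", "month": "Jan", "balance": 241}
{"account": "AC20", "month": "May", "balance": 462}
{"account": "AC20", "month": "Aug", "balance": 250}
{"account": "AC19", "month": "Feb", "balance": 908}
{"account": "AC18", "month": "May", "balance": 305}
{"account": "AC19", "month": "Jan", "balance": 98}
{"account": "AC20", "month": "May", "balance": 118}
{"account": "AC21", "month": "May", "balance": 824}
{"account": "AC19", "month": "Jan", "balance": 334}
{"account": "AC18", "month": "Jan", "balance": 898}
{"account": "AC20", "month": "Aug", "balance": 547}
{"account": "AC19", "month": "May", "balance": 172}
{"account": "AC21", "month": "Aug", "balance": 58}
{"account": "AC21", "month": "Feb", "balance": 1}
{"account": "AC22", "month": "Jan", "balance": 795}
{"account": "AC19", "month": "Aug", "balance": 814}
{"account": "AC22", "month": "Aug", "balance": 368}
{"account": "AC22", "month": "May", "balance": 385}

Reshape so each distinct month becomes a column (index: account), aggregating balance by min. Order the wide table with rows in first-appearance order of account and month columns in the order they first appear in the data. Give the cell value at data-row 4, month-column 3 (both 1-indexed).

With rows in first-appearance order of account, row 4 is account=AC20. month columns in first-appearance order: May, Jan, Feb, Aug; column 3 is Feb.
Long rows with account=AC20, month=Feb: min(711, 640, 130) = 130.

130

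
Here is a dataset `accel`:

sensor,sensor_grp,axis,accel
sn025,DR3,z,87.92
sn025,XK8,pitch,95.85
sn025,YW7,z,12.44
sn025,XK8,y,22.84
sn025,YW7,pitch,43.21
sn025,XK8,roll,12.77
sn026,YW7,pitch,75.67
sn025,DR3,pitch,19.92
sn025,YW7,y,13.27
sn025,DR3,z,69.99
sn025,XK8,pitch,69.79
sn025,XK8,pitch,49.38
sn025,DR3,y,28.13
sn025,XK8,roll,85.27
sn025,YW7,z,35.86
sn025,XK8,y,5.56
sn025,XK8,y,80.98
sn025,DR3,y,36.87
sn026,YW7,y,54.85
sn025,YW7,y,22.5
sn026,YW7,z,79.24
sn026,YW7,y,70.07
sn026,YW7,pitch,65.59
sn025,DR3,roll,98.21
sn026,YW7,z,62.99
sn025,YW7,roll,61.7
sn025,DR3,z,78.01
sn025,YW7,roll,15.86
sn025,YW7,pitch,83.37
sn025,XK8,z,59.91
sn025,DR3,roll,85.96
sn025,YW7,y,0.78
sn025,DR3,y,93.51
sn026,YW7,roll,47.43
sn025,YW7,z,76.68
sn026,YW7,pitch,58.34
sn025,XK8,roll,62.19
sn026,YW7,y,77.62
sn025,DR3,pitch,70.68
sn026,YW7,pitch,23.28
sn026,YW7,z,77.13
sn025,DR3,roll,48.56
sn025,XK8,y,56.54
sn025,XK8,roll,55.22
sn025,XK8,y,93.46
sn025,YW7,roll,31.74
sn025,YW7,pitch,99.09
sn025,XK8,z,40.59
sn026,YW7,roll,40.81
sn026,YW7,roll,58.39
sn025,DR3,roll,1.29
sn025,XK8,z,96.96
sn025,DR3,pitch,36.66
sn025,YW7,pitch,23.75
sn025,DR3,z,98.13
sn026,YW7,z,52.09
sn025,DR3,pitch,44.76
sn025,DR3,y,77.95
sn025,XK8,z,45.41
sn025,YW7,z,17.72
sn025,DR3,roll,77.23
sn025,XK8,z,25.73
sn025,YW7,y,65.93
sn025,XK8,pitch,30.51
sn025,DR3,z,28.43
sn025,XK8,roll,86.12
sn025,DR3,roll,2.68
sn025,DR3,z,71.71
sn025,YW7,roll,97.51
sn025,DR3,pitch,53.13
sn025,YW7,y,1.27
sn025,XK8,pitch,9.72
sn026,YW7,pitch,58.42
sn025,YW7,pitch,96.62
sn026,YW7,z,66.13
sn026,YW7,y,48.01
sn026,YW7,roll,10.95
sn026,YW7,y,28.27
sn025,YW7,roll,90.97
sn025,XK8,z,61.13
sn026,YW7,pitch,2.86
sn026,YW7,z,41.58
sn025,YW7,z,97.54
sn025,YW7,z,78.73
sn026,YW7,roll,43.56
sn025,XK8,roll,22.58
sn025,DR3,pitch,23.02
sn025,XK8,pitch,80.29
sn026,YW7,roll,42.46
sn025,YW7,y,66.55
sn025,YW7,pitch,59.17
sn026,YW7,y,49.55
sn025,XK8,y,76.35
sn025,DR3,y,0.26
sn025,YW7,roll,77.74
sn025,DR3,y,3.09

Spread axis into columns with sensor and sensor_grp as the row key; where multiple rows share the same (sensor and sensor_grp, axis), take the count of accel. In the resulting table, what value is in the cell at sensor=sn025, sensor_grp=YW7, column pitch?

6

Rows with sensor=sn025, sensor_grp=YW7 and axis=pitch: accel values are 43.21, 83.37, 99.09, 23.75, 96.62, 59.17.
6 rows match — count = 6.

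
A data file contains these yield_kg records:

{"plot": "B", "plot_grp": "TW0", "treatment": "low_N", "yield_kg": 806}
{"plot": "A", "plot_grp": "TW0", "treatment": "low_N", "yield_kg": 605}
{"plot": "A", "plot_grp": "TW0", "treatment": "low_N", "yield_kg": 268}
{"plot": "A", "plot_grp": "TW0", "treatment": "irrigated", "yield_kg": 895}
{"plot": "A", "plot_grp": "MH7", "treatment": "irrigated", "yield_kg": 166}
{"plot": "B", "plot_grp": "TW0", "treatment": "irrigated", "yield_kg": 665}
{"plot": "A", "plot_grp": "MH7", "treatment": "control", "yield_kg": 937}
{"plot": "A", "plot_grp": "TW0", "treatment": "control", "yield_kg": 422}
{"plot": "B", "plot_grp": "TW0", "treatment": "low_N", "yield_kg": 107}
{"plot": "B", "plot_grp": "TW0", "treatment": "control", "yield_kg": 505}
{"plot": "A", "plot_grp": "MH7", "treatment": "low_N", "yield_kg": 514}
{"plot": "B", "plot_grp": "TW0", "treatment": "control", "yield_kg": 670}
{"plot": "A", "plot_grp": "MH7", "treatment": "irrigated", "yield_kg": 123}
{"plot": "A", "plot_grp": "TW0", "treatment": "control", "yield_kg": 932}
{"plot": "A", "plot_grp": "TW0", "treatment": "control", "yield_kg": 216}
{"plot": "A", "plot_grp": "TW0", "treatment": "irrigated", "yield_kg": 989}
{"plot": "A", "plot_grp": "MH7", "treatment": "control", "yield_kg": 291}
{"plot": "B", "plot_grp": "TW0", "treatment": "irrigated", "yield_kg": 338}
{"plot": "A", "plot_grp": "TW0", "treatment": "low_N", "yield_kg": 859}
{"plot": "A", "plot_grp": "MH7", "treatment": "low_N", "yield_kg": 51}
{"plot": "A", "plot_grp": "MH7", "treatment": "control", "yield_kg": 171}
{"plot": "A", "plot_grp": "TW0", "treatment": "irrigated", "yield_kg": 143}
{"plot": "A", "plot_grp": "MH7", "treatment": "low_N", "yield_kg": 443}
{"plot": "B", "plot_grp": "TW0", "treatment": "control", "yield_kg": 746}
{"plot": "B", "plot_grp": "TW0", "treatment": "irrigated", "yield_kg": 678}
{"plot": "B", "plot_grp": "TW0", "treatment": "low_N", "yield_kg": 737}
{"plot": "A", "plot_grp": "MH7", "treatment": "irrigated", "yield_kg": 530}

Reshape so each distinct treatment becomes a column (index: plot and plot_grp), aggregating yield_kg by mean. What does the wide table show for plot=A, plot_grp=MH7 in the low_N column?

Rows with plot=A, plot_grp=MH7 and treatment=low_N: yield_kg values are 514, 51, 443.
(514 + 51 + 443) / 3 = 336.

336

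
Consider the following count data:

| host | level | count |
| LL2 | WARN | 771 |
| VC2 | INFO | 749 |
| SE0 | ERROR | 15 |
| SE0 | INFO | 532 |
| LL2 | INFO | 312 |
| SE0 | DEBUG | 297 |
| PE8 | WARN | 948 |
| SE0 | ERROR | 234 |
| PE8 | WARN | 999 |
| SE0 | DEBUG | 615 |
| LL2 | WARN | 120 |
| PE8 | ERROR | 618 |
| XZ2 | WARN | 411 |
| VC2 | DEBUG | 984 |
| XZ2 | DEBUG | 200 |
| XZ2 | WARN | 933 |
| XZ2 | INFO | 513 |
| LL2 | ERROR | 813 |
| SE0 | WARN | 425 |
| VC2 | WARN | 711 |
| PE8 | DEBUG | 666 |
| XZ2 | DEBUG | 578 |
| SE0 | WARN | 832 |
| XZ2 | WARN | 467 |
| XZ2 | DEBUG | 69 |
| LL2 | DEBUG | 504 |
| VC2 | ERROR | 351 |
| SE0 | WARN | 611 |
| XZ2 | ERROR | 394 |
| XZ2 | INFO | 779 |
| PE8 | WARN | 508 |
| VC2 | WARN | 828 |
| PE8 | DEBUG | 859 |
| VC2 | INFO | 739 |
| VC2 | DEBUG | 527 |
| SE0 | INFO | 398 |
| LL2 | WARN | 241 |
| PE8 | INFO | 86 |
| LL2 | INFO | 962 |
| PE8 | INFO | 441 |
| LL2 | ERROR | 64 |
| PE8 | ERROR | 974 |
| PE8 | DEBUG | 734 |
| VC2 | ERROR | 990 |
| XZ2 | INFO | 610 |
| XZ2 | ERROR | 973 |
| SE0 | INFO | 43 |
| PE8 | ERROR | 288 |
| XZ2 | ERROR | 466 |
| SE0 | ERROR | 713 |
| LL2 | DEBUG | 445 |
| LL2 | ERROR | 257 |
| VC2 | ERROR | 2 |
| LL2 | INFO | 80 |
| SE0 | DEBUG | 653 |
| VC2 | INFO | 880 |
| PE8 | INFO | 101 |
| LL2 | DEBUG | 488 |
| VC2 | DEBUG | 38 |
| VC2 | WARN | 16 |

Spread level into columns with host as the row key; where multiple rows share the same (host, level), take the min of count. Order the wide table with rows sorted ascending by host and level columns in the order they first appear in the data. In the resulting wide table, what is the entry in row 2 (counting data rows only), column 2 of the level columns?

With rows sorted ascending by host, row 2 is host=PE8. level columns in first-appearance order: WARN, INFO, ERROR, DEBUG; column 2 is INFO.
Long rows with host=PE8, level=INFO: min(86, 441, 101) = 86.

86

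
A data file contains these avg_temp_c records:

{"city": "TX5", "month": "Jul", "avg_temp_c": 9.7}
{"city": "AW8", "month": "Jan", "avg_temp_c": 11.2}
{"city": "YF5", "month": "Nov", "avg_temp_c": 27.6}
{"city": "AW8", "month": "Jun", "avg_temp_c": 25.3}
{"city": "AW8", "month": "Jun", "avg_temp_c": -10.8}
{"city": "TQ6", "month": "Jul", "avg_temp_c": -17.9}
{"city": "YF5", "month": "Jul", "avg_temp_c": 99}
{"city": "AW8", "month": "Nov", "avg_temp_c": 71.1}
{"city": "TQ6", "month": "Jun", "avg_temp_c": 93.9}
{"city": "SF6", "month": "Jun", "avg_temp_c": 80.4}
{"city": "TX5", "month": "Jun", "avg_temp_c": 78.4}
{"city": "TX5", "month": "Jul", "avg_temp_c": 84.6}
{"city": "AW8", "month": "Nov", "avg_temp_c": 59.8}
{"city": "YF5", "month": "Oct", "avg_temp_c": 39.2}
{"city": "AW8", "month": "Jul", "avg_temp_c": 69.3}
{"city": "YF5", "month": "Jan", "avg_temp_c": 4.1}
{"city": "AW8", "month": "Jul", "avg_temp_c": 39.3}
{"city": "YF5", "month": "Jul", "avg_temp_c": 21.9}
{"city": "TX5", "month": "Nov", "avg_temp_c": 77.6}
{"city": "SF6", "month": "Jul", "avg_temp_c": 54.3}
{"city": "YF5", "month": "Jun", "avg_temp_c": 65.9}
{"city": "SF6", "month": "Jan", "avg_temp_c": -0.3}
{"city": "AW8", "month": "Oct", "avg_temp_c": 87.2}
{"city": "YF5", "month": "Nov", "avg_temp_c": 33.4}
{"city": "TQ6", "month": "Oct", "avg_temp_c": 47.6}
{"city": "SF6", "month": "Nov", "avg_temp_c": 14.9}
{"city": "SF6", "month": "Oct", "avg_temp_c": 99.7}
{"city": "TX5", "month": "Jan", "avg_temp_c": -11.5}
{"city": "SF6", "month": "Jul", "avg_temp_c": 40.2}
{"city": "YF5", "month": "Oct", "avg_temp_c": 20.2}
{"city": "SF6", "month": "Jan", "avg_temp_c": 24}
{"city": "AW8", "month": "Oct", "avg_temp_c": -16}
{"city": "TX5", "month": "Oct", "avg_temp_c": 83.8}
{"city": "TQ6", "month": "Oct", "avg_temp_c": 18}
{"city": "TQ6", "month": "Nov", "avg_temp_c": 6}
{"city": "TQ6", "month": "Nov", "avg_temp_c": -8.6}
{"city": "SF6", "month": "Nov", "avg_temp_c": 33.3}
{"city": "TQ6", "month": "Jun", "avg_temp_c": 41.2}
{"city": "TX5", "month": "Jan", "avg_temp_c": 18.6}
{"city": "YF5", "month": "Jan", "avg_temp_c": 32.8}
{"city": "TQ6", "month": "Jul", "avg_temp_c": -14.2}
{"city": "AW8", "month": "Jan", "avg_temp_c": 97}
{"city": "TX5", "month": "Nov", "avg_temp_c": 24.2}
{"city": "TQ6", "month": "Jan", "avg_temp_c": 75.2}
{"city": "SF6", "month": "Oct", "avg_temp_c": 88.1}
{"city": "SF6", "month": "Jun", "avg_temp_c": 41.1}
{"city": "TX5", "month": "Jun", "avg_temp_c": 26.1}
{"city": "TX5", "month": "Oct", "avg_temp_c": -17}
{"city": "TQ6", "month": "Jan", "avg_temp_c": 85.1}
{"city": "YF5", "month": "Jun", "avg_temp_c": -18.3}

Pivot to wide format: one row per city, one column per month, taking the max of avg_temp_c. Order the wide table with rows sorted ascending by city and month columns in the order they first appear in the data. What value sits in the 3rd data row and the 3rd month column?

With rows sorted ascending by city, row 3 is city=TQ6. month columns in first-appearance order: Jul, Jan, Nov, Jun, Oct; column 3 is Nov.
Long rows with city=TQ6, month=Nov: max(6, -8.6) = 6.

6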